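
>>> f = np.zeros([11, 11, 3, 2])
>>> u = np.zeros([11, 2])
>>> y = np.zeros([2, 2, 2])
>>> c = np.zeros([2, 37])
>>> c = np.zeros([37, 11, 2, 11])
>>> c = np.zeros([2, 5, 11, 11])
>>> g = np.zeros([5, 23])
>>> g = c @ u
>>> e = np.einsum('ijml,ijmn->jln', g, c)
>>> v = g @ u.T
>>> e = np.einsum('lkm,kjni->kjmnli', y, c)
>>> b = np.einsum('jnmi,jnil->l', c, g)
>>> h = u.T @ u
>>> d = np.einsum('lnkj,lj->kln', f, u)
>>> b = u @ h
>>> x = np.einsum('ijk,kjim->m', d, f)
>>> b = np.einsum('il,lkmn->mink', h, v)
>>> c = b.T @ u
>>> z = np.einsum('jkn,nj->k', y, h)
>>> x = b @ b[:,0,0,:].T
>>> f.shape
(11, 11, 3, 2)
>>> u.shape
(11, 2)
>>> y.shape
(2, 2, 2)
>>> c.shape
(5, 11, 2, 2)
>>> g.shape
(2, 5, 11, 2)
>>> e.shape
(2, 5, 2, 11, 2, 11)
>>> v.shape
(2, 5, 11, 11)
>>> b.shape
(11, 2, 11, 5)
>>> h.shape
(2, 2)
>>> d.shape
(3, 11, 11)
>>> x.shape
(11, 2, 11, 11)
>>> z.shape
(2,)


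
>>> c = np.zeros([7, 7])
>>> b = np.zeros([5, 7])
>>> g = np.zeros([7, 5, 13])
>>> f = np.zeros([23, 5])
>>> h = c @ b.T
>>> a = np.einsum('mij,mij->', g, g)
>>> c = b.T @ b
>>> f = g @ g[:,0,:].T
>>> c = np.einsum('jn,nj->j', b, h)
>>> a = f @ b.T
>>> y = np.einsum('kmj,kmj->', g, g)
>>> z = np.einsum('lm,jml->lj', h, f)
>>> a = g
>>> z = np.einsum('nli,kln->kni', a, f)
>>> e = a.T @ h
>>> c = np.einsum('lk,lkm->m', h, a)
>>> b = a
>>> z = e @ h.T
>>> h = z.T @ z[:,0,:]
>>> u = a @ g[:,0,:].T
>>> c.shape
(13,)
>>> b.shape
(7, 5, 13)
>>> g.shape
(7, 5, 13)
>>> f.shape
(7, 5, 7)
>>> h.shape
(7, 5, 7)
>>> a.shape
(7, 5, 13)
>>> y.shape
()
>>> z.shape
(13, 5, 7)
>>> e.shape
(13, 5, 5)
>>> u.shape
(7, 5, 7)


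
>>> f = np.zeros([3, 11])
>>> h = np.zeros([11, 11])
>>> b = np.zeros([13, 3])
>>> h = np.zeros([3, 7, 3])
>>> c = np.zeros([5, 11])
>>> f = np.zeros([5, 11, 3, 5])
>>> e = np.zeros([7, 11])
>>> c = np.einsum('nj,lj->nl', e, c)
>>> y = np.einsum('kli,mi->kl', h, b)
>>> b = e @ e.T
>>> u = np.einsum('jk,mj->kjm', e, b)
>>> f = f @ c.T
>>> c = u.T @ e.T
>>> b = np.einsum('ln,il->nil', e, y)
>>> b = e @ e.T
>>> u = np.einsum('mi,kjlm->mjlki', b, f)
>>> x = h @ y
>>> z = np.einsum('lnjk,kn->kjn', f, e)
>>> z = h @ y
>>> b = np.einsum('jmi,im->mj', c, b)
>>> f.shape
(5, 11, 3, 7)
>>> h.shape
(3, 7, 3)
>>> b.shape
(7, 7)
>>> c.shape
(7, 7, 7)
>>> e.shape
(7, 11)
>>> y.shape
(3, 7)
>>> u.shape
(7, 11, 3, 5, 7)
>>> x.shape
(3, 7, 7)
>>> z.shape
(3, 7, 7)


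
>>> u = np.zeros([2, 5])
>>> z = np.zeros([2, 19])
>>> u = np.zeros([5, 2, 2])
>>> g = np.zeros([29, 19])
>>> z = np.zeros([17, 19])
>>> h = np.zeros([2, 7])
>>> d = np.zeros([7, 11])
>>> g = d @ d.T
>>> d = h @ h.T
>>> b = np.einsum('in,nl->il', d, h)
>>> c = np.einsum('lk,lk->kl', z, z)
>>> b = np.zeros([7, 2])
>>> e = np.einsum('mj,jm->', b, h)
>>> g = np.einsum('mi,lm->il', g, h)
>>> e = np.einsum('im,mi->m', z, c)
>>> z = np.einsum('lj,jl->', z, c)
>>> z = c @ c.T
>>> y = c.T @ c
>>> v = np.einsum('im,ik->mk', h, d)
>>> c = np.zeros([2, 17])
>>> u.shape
(5, 2, 2)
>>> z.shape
(19, 19)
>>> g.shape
(7, 2)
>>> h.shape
(2, 7)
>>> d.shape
(2, 2)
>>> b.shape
(7, 2)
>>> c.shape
(2, 17)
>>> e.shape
(19,)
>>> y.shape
(17, 17)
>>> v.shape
(7, 2)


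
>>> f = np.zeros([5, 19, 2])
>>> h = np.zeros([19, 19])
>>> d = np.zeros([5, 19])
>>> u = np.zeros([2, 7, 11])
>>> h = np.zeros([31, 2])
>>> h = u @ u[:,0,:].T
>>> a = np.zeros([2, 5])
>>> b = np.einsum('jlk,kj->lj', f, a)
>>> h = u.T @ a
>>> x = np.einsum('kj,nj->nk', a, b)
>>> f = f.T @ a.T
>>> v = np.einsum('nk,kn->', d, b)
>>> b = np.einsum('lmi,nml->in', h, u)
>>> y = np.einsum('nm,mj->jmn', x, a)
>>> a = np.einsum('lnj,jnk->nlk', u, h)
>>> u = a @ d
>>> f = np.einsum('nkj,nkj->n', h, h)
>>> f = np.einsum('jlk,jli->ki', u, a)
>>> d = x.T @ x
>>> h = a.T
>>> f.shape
(19, 5)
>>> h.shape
(5, 2, 7)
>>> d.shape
(2, 2)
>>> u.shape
(7, 2, 19)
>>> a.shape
(7, 2, 5)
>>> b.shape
(5, 2)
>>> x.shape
(19, 2)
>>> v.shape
()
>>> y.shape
(5, 2, 19)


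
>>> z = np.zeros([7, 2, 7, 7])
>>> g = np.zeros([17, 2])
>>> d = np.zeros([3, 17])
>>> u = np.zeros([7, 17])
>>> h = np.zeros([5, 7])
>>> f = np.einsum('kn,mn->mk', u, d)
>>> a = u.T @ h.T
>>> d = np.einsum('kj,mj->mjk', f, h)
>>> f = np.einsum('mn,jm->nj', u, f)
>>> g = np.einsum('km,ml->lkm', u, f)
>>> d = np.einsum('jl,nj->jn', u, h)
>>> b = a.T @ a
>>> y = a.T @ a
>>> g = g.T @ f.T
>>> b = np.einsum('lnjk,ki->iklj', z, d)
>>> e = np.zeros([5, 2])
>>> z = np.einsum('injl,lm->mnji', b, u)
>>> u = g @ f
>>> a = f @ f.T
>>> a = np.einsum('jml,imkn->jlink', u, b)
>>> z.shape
(17, 7, 7, 5)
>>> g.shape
(17, 7, 17)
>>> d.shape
(7, 5)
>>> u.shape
(17, 7, 3)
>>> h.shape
(5, 7)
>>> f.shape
(17, 3)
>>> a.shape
(17, 3, 5, 7, 7)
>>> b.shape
(5, 7, 7, 7)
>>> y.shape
(5, 5)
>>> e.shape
(5, 2)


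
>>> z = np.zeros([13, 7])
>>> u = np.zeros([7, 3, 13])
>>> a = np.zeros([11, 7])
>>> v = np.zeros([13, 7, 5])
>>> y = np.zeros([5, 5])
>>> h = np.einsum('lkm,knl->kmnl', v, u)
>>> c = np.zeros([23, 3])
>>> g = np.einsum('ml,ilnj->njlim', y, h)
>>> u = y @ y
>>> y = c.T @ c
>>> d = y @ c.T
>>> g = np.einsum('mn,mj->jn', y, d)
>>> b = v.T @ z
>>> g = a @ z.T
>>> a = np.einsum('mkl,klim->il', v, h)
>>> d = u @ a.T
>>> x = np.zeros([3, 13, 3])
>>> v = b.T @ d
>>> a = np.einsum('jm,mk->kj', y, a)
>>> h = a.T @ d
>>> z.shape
(13, 7)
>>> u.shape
(5, 5)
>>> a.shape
(5, 3)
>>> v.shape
(7, 7, 3)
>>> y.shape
(3, 3)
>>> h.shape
(3, 3)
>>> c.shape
(23, 3)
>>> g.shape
(11, 13)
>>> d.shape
(5, 3)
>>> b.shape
(5, 7, 7)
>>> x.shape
(3, 13, 3)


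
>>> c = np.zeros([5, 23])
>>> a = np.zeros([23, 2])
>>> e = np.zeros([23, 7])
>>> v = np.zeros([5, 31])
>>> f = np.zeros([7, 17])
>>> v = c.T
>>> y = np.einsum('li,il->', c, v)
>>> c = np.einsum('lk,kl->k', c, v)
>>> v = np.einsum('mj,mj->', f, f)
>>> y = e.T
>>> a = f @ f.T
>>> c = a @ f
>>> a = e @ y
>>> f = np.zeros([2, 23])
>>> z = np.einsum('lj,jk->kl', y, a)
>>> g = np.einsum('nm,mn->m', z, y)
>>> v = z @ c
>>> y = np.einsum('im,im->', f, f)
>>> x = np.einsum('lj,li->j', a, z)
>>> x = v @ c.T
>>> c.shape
(7, 17)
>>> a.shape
(23, 23)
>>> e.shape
(23, 7)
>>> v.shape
(23, 17)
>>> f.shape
(2, 23)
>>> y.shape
()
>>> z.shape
(23, 7)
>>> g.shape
(7,)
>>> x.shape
(23, 7)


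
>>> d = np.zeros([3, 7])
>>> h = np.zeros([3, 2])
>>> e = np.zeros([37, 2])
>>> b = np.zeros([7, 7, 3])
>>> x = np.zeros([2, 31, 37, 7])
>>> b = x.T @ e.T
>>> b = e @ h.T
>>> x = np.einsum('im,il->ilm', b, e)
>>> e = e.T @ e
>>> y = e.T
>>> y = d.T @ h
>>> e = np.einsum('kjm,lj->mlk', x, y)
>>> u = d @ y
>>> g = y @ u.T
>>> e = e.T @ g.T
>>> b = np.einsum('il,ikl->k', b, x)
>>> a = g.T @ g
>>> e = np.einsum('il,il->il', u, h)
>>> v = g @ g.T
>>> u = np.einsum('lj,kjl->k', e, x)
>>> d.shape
(3, 7)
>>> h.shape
(3, 2)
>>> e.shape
(3, 2)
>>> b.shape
(2,)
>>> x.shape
(37, 2, 3)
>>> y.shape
(7, 2)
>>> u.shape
(37,)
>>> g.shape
(7, 3)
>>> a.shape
(3, 3)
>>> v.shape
(7, 7)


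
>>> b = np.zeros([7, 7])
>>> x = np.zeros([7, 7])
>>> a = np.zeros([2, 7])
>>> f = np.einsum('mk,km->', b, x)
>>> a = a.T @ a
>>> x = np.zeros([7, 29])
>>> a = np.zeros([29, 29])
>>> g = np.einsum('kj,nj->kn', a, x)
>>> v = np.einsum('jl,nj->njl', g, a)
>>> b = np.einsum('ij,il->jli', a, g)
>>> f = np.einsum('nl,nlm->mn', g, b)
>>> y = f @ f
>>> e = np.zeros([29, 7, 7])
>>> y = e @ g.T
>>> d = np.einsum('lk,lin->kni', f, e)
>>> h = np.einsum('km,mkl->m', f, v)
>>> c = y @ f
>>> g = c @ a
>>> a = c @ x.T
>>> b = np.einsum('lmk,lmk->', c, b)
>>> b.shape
()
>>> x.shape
(7, 29)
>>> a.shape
(29, 7, 7)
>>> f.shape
(29, 29)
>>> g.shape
(29, 7, 29)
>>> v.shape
(29, 29, 7)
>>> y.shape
(29, 7, 29)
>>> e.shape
(29, 7, 7)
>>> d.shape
(29, 7, 7)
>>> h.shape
(29,)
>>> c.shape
(29, 7, 29)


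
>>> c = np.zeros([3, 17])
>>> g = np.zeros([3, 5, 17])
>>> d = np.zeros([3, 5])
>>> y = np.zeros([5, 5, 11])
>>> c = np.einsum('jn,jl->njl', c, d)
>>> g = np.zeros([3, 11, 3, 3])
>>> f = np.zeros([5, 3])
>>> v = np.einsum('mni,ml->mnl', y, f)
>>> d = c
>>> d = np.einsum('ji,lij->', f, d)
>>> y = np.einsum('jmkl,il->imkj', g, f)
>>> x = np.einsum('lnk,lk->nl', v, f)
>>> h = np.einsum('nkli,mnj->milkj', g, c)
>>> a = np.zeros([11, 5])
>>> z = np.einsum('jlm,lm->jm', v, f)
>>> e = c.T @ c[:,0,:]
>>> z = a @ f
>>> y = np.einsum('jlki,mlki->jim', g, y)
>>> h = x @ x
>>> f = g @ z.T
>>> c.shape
(17, 3, 5)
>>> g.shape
(3, 11, 3, 3)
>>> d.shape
()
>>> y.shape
(3, 3, 5)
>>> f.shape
(3, 11, 3, 11)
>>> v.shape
(5, 5, 3)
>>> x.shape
(5, 5)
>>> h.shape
(5, 5)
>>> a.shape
(11, 5)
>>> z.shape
(11, 3)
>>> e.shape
(5, 3, 5)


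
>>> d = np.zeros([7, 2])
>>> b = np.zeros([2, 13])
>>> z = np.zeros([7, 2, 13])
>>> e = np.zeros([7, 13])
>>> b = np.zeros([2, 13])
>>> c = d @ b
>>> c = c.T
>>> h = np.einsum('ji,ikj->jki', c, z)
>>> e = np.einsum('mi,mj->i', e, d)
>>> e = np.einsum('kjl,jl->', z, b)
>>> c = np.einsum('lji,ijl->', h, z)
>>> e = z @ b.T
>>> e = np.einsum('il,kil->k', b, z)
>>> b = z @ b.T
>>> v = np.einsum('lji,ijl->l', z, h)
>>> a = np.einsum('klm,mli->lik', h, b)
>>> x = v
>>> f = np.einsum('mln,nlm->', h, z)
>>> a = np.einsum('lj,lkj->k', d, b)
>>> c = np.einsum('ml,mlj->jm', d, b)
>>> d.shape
(7, 2)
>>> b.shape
(7, 2, 2)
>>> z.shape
(7, 2, 13)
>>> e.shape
(7,)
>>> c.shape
(2, 7)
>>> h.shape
(13, 2, 7)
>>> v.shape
(7,)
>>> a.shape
(2,)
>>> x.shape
(7,)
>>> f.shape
()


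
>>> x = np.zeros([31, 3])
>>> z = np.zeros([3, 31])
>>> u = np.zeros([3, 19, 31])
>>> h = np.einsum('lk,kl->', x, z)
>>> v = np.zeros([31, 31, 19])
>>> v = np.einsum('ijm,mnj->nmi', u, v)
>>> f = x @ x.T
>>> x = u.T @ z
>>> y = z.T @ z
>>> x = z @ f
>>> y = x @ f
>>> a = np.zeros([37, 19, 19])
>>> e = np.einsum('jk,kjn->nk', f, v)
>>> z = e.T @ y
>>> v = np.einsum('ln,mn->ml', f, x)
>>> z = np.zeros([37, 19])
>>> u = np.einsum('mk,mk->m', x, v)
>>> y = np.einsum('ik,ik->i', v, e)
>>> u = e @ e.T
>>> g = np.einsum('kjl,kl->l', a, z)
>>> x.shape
(3, 31)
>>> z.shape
(37, 19)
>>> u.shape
(3, 3)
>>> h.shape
()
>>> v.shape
(3, 31)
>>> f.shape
(31, 31)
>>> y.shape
(3,)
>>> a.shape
(37, 19, 19)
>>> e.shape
(3, 31)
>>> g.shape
(19,)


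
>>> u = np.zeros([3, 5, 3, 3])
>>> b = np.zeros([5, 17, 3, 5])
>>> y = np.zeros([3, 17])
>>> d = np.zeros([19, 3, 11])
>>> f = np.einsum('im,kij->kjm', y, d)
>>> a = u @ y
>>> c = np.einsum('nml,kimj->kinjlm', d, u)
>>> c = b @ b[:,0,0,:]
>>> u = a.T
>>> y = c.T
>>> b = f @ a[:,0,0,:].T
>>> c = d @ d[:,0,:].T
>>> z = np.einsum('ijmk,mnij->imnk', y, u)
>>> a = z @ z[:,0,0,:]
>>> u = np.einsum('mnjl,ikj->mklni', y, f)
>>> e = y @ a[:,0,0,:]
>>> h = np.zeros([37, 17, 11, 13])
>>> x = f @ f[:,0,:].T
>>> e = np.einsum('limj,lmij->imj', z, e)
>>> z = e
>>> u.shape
(5, 11, 5, 3, 19)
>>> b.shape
(19, 11, 3)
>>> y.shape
(5, 3, 17, 5)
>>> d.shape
(19, 3, 11)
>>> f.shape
(19, 11, 17)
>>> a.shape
(5, 17, 3, 5)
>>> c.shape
(19, 3, 19)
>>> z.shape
(17, 3, 5)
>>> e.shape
(17, 3, 5)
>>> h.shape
(37, 17, 11, 13)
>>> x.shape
(19, 11, 19)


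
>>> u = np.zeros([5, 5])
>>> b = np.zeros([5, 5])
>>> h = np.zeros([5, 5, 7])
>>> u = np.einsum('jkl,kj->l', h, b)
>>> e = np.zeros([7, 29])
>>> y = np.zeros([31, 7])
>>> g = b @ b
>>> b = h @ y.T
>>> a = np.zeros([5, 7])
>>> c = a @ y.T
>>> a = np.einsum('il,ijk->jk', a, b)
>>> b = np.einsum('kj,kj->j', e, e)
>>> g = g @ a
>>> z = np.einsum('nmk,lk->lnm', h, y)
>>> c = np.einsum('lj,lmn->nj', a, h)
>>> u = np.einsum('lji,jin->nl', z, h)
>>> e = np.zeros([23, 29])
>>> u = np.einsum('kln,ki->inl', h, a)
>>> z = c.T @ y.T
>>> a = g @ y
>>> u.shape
(31, 7, 5)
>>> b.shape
(29,)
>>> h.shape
(5, 5, 7)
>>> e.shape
(23, 29)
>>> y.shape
(31, 7)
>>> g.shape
(5, 31)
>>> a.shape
(5, 7)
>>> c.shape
(7, 31)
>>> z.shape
(31, 31)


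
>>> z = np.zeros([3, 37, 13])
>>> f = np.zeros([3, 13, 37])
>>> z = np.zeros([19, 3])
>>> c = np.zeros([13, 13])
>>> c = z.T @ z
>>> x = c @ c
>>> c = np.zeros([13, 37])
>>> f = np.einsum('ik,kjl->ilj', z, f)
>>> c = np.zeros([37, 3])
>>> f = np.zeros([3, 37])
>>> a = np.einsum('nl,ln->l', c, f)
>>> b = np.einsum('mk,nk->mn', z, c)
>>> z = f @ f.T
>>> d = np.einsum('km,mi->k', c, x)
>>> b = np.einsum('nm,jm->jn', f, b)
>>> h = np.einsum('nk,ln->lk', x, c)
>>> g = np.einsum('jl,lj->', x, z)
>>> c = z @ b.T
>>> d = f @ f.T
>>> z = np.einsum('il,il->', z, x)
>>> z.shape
()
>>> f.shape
(3, 37)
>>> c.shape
(3, 19)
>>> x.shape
(3, 3)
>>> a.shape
(3,)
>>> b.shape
(19, 3)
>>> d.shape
(3, 3)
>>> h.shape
(37, 3)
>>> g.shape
()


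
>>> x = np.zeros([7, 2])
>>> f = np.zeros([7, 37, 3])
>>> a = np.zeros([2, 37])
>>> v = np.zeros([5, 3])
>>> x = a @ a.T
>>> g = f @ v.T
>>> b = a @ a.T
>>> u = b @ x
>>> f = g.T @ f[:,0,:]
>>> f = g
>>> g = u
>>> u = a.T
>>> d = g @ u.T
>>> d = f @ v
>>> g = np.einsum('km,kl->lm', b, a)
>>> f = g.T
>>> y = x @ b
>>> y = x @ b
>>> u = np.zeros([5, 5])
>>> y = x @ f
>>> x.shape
(2, 2)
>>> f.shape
(2, 37)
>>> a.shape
(2, 37)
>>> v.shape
(5, 3)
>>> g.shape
(37, 2)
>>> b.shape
(2, 2)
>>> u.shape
(5, 5)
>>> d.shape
(7, 37, 3)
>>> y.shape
(2, 37)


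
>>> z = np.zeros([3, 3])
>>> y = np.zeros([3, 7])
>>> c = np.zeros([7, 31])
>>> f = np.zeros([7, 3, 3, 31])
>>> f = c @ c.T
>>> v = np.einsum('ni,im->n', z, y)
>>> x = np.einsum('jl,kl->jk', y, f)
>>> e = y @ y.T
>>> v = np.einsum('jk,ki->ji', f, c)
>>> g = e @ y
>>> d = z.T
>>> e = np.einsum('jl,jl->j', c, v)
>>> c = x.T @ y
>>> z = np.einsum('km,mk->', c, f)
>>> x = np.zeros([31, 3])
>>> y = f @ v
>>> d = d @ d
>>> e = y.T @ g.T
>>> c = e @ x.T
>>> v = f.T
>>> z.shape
()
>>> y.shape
(7, 31)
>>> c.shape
(31, 31)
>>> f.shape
(7, 7)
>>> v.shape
(7, 7)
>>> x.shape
(31, 3)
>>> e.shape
(31, 3)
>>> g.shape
(3, 7)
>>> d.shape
(3, 3)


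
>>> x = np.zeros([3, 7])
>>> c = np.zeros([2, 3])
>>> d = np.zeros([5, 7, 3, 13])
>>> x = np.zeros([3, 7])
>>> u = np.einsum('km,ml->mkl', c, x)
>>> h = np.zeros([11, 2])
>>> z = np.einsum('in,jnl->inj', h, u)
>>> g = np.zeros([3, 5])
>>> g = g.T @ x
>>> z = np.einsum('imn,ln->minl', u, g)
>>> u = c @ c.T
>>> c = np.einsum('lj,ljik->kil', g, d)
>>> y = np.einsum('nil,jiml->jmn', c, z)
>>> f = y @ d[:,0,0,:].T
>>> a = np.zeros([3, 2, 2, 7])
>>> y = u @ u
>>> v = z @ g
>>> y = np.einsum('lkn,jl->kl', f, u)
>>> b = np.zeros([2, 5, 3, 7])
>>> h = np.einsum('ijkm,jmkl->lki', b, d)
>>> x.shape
(3, 7)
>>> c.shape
(13, 3, 5)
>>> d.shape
(5, 7, 3, 13)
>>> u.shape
(2, 2)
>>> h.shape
(13, 3, 2)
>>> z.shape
(2, 3, 7, 5)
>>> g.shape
(5, 7)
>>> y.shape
(7, 2)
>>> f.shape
(2, 7, 5)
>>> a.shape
(3, 2, 2, 7)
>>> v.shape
(2, 3, 7, 7)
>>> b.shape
(2, 5, 3, 7)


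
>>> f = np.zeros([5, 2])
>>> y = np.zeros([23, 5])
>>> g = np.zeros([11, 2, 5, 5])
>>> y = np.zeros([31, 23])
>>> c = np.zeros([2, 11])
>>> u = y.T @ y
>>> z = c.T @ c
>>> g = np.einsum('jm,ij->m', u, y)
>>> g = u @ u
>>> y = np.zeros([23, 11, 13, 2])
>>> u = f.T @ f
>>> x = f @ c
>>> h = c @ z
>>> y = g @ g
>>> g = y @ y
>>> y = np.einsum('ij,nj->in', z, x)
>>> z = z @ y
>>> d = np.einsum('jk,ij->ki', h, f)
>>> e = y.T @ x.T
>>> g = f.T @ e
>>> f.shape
(5, 2)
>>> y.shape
(11, 5)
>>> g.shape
(2, 5)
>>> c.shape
(2, 11)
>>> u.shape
(2, 2)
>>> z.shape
(11, 5)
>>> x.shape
(5, 11)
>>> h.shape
(2, 11)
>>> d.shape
(11, 5)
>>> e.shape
(5, 5)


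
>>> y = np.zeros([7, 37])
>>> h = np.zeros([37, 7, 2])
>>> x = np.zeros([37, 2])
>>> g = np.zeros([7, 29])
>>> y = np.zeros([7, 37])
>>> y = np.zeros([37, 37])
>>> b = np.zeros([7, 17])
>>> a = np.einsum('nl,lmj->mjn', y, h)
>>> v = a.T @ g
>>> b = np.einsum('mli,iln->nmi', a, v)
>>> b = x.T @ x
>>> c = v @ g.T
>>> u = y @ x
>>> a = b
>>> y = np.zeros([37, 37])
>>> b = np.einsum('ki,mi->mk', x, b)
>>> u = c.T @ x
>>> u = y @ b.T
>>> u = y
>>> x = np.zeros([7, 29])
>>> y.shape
(37, 37)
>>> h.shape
(37, 7, 2)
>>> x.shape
(7, 29)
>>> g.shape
(7, 29)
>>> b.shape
(2, 37)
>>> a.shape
(2, 2)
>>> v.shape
(37, 2, 29)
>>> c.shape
(37, 2, 7)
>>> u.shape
(37, 37)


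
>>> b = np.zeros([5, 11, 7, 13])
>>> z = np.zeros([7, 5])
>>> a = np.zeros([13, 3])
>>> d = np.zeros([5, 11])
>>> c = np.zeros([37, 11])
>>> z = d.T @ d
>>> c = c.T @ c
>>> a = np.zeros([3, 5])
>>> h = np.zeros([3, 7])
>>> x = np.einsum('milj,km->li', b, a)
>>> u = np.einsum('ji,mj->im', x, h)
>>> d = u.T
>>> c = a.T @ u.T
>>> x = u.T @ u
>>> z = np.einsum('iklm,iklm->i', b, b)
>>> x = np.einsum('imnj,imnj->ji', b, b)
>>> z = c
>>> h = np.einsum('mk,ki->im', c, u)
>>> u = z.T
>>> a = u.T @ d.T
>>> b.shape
(5, 11, 7, 13)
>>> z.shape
(5, 11)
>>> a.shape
(5, 3)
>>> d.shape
(3, 11)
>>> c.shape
(5, 11)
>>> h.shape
(3, 5)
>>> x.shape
(13, 5)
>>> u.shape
(11, 5)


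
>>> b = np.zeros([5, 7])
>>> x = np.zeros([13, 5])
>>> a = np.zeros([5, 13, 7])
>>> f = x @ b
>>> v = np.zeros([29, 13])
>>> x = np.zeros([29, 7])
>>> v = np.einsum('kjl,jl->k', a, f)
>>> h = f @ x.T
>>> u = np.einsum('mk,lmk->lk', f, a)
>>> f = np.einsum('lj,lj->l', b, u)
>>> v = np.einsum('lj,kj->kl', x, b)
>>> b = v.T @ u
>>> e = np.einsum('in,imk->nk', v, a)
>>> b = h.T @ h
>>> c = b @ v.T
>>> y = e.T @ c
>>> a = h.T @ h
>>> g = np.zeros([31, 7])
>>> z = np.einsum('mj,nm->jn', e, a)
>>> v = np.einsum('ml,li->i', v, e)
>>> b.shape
(29, 29)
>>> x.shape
(29, 7)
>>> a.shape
(29, 29)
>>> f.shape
(5,)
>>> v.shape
(7,)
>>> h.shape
(13, 29)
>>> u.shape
(5, 7)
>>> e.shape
(29, 7)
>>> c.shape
(29, 5)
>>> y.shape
(7, 5)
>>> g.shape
(31, 7)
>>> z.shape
(7, 29)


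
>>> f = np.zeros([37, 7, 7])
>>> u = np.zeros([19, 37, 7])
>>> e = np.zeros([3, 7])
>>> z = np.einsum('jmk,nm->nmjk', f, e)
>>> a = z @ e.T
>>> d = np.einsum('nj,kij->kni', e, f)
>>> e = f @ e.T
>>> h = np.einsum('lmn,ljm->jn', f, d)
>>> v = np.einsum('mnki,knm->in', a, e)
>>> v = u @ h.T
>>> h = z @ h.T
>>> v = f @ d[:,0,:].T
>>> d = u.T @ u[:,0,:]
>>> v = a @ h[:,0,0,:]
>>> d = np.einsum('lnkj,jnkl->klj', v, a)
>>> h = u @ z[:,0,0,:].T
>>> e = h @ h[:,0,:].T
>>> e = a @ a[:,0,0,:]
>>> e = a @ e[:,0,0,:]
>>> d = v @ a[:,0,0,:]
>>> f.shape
(37, 7, 7)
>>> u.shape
(19, 37, 7)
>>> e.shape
(3, 7, 37, 3)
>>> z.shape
(3, 7, 37, 7)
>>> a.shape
(3, 7, 37, 3)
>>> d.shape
(3, 7, 37, 3)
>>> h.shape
(19, 37, 3)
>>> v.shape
(3, 7, 37, 3)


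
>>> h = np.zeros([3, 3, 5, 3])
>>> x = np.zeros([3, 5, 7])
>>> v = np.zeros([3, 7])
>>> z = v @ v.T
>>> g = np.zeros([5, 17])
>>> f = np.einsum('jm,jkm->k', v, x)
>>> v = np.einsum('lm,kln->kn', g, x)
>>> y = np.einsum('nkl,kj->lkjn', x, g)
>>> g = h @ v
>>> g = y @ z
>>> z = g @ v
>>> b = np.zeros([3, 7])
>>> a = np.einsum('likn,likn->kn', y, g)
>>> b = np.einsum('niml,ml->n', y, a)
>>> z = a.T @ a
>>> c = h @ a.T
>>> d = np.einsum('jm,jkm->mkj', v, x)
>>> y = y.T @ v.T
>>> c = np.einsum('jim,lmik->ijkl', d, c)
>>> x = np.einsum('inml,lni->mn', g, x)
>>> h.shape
(3, 3, 5, 3)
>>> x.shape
(17, 5)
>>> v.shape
(3, 7)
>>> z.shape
(3, 3)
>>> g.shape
(7, 5, 17, 3)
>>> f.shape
(5,)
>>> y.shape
(3, 17, 5, 3)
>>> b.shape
(7,)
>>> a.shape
(17, 3)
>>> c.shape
(5, 7, 17, 3)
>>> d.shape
(7, 5, 3)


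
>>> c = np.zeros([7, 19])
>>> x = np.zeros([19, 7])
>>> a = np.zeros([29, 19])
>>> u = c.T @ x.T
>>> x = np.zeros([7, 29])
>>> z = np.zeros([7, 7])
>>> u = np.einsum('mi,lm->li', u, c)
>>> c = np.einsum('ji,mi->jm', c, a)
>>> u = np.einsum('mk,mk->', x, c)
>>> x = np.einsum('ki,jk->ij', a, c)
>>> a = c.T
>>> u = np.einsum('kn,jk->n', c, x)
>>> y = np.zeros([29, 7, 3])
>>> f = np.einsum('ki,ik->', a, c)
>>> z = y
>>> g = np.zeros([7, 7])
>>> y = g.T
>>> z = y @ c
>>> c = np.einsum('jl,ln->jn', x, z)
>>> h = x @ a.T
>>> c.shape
(19, 29)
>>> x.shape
(19, 7)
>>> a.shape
(29, 7)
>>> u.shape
(29,)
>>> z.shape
(7, 29)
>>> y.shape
(7, 7)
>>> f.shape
()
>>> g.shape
(7, 7)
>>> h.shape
(19, 29)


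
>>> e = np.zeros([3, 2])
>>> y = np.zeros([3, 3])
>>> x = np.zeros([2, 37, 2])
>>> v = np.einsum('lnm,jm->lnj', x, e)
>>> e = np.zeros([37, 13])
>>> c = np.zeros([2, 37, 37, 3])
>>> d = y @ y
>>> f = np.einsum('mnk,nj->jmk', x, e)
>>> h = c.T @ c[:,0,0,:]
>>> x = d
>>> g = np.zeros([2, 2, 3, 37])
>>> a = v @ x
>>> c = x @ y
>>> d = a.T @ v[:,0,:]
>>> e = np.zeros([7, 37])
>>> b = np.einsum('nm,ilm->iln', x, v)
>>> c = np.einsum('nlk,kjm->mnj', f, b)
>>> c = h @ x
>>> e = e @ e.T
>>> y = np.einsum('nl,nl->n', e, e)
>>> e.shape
(7, 7)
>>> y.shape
(7,)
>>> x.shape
(3, 3)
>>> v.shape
(2, 37, 3)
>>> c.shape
(3, 37, 37, 3)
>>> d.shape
(3, 37, 3)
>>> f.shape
(13, 2, 2)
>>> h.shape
(3, 37, 37, 3)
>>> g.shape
(2, 2, 3, 37)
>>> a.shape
(2, 37, 3)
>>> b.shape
(2, 37, 3)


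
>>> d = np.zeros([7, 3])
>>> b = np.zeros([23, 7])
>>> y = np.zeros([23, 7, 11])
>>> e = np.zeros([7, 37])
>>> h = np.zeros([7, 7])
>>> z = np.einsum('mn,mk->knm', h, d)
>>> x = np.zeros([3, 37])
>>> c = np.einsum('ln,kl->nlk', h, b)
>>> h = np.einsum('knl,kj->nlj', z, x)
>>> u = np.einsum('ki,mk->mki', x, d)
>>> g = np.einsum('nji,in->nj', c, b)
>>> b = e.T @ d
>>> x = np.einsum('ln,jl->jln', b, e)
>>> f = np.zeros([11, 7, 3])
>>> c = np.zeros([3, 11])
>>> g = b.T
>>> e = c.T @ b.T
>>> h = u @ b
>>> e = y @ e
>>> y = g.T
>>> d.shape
(7, 3)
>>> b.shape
(37, 3)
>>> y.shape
(37, 3)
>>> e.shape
(23, 7, 37)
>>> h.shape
(7, 3, 3)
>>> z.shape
(3, 7, 7)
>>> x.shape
(7, 37, 3)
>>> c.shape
(3, 11)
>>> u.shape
(7, 3, 37)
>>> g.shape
(3, 37)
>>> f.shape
(11, 7, 3)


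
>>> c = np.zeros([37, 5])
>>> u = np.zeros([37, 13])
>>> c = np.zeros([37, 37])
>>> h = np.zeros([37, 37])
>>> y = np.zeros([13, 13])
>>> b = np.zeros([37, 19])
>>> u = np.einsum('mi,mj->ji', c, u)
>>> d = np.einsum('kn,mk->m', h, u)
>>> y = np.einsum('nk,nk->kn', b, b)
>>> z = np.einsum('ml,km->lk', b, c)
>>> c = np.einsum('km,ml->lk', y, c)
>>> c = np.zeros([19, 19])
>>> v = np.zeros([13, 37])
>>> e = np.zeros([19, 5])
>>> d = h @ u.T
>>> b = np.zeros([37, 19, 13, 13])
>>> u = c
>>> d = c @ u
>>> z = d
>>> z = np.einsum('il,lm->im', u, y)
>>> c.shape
(19, 19)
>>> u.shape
(19, 19)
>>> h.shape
(37, 37)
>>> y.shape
(19, 37)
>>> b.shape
(37, 19, 13, 13)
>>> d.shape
(19, 19)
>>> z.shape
(19, 37)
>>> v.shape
(13, 37)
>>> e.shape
(19, 5)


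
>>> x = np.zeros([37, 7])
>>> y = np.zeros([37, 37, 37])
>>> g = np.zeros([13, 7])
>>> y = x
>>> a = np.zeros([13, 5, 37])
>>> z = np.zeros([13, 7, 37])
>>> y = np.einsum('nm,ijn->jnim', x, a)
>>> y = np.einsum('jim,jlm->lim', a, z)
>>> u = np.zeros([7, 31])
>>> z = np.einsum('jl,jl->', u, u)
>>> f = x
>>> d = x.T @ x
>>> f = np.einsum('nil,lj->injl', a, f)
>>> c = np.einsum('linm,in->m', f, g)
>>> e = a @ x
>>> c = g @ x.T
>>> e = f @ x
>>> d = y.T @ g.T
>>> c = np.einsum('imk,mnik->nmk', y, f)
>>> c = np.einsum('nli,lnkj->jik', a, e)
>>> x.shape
(37, 7)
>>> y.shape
(7, 5, 37)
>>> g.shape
(13, 7)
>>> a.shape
(13, 5, 37)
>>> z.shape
()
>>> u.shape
(7, 31)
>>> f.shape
(5, 13, 7, 37)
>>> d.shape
(37, 5, 13)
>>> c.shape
(7, 37, 7)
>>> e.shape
(5, 13, 7, 7)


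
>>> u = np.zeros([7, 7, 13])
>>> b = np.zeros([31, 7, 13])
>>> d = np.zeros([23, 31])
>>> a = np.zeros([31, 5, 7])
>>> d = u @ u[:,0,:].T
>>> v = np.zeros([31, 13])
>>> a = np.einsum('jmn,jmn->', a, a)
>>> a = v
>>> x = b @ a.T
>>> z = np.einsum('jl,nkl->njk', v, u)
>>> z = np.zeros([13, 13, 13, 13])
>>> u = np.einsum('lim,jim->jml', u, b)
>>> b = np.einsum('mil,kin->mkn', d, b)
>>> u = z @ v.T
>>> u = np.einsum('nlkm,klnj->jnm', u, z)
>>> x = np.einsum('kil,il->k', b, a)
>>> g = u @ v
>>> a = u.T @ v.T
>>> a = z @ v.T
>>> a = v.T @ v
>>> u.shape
(13, 13, 31)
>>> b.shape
(7, 31, 13)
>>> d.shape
(7, 7, 7)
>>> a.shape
(13, 13)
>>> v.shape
(31, 13)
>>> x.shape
(7,)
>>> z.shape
(13, 13, 13, 13)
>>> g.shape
(13, 13, 13)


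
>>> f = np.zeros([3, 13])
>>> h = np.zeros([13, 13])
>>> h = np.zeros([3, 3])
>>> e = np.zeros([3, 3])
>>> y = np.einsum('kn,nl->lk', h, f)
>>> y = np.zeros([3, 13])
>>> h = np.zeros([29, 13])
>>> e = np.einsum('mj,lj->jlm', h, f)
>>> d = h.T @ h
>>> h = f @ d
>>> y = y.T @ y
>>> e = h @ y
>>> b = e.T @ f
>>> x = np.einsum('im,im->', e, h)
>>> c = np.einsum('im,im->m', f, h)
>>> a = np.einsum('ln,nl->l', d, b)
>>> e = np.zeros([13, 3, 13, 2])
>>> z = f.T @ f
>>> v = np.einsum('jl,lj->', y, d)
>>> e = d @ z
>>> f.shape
(3, 13)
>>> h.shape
(3, 13)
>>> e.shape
(13, 13)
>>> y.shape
(13, 13)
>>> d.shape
(13, 13)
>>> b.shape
(13, 13)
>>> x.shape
()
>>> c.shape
(13,)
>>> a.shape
(13,)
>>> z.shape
(13, 13)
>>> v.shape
()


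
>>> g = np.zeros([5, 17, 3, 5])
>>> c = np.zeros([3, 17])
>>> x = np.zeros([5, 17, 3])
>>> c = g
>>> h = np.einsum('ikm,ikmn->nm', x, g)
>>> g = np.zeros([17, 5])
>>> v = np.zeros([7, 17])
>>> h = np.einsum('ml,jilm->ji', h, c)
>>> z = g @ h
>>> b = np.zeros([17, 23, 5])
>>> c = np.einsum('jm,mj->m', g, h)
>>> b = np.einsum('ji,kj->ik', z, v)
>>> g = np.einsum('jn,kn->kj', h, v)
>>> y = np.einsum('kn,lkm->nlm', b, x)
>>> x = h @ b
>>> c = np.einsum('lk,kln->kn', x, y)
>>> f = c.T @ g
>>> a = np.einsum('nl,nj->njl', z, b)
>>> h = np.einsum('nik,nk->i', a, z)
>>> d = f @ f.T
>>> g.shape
(7, 5)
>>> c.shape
(7, 3)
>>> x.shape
(5, 7)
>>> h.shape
(7,)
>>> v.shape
(7, 17)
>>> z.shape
(17, 17)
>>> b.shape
(17, 7)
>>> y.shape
(7, 5, 3)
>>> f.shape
(3, 5)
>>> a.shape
(17, 7, 17)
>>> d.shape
(3, 3)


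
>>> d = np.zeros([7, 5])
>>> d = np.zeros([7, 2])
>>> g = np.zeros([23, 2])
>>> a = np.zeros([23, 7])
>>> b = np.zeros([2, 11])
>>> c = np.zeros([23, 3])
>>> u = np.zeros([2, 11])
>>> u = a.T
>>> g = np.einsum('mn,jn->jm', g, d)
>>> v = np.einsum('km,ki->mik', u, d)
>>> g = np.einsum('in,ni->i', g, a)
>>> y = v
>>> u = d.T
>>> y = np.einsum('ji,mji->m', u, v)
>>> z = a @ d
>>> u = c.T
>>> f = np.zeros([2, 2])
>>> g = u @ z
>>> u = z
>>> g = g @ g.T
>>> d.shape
(7, 2)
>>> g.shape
(3, 3)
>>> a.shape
(23, 7)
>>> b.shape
(2, 11)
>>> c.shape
(23, 3)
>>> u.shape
(23, 2)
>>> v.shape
(23, 2, 7)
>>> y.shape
(23,)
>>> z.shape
(23, 2)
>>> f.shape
(2, 2)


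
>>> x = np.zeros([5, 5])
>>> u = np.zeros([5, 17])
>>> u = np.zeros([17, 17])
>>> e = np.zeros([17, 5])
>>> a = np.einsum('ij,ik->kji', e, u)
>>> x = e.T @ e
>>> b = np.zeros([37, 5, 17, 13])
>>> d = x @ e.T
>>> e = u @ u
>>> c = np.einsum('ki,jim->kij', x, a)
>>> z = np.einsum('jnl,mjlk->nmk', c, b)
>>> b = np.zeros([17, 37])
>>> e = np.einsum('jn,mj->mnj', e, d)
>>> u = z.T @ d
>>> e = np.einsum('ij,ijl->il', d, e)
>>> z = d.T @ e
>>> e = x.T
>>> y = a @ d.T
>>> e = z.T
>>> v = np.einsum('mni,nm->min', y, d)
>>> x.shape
(5, 5)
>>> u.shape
(13, 37, 17)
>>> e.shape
(17, 17)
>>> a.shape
(17, 5, 17)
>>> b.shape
(17, 37)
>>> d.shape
(5, 17)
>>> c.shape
(5, 5, 17)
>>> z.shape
(17, 17)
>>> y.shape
(17, 5, 5)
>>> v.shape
(17, 5, 5)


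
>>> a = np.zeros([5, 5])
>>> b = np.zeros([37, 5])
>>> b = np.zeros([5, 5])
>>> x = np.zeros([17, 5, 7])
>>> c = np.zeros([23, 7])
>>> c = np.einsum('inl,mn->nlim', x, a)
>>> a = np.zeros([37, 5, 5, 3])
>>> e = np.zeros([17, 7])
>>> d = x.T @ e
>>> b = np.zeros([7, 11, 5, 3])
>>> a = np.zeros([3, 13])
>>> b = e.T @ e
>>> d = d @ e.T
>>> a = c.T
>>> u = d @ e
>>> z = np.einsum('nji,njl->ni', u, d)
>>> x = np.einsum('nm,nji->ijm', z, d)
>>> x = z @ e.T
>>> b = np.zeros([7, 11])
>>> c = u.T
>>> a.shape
(5, 17, 7, 5)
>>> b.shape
(7, 11)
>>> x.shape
(7, 17)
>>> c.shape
(7, 5, 7)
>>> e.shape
(17, 7)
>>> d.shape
(7, 5, 17)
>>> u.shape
(7, 5, 7)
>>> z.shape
(7, 7)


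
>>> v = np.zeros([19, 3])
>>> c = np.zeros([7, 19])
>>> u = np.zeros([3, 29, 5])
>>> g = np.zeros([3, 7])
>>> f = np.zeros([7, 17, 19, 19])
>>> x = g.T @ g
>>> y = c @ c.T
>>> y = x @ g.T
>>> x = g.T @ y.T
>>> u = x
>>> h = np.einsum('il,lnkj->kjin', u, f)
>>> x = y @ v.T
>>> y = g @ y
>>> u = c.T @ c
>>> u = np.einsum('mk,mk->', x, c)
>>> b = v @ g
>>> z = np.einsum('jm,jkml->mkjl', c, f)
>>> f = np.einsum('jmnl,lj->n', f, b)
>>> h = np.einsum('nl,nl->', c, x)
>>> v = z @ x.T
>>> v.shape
(19, 17, 7, 7)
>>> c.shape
(7, 19)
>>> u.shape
()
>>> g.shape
(3, 7)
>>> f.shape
(19,)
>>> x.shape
(7, 19)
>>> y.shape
(3, 3)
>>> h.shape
()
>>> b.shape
(19, 7)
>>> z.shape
(19, 17, 7, 19)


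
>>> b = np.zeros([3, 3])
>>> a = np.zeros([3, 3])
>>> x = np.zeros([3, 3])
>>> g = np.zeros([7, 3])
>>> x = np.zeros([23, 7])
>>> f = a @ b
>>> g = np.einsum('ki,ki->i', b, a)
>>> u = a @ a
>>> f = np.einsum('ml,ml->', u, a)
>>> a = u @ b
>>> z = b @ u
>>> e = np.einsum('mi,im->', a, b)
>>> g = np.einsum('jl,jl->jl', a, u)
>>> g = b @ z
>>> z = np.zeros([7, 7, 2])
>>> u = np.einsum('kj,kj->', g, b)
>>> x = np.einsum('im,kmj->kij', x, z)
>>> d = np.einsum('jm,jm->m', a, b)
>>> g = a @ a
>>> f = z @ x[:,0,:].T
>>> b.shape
(3, 3)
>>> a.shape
(3, 3)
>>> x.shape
(7, 23, 2)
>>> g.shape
(3, 3)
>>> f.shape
(7, 7, 7)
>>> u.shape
()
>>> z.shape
(7, 7, 2)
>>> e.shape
()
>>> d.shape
(3,)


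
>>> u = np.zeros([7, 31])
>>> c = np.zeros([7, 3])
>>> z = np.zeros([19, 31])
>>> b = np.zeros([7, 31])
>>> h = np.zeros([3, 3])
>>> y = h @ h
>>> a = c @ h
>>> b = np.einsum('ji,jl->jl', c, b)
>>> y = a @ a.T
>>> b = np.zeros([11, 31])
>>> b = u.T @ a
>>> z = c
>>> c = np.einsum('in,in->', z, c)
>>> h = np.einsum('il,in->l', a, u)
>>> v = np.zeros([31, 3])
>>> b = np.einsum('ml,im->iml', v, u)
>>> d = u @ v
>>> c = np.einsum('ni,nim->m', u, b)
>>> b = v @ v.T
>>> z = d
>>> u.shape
(7, 31)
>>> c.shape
(3,)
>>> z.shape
(7, 3)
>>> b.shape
(31, 31)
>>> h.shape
(3,)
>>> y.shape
(7, 7)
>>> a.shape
(7, 3)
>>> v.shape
(31, 3)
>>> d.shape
(7, 3)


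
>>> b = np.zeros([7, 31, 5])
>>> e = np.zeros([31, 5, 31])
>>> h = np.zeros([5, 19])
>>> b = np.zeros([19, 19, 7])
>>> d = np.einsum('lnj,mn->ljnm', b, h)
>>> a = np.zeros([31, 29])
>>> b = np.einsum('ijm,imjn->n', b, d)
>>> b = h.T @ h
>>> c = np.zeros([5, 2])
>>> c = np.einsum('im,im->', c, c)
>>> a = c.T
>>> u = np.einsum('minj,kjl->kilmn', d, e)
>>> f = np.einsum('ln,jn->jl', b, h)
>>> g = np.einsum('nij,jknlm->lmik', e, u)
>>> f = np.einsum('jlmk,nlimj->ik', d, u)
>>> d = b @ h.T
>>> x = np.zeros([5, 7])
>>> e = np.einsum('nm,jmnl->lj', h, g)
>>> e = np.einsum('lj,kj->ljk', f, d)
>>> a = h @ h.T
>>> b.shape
(19, 19)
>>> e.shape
(31, 5, 19)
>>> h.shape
(5, 19)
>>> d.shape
(19, 5)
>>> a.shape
(5, 5)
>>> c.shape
()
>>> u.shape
(31, 7, 31, 19, 19)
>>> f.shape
(31, 5)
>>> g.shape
(19, 19, 5, 7)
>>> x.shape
(5, 7)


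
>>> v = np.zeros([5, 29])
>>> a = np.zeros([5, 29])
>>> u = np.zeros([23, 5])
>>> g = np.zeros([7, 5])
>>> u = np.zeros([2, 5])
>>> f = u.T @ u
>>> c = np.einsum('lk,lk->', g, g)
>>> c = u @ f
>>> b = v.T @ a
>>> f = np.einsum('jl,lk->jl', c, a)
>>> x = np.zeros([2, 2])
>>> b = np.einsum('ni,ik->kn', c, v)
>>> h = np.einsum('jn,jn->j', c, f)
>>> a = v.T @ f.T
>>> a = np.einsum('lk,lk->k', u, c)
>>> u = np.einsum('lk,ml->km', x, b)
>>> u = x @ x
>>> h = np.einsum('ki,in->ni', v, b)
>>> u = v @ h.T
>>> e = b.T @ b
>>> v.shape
(5, 29)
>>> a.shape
(5,)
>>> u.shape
(5, 2)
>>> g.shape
(7, 5)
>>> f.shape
(2, 5)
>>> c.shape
(2, 5)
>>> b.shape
(29, 2)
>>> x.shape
(2, 2)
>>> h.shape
(2, 29)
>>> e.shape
(2, 2)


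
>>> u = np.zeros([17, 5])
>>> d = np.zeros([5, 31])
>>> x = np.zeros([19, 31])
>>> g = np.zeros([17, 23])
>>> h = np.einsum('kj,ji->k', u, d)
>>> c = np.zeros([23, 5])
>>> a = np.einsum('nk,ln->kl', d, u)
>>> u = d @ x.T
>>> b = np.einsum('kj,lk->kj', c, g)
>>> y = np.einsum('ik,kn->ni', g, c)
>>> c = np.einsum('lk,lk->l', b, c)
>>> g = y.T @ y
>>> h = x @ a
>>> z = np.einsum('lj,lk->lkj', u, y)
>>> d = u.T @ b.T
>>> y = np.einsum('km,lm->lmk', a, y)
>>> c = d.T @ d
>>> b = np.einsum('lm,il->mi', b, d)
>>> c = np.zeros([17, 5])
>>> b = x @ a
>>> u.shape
(5, 19)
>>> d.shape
(19, 23)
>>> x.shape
(19, 31)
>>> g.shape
(17, 17)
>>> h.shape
(19, 17)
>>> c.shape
(17, 5)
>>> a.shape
(31, 17)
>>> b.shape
(19, 17)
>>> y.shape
(5, 17, 31)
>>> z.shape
(5, 17, 19)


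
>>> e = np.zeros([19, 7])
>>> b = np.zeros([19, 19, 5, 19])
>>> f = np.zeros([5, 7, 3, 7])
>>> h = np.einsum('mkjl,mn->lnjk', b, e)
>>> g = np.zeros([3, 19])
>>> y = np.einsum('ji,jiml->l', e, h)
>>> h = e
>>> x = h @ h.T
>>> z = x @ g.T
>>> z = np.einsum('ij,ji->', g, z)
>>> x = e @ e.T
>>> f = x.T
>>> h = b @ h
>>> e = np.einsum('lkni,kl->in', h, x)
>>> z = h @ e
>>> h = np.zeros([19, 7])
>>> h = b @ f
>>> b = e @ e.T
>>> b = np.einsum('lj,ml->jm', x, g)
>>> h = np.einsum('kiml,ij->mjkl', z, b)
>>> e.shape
(7, 5)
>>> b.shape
(19, 3)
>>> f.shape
(19, 19)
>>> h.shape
(5, 3, 19, 5)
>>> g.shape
(3, 19)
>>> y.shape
(19,)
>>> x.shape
(19, 19)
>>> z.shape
(19, 19, 5, 5)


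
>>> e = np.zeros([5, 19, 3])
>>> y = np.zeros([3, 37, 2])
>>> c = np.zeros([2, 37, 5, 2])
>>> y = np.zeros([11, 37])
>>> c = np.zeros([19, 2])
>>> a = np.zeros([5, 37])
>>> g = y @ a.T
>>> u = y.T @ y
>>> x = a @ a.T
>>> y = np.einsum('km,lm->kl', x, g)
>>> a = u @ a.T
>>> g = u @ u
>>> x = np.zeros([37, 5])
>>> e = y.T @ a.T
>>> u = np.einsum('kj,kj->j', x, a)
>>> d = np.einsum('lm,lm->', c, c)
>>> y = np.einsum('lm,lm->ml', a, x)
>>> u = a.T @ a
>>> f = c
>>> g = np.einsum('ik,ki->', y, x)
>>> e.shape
(11, 37)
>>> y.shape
(5, 37)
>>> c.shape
(19, 2)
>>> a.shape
(37, 5)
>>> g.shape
()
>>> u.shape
(5, 5)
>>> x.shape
(37, 5)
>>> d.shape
()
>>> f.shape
(19, 2)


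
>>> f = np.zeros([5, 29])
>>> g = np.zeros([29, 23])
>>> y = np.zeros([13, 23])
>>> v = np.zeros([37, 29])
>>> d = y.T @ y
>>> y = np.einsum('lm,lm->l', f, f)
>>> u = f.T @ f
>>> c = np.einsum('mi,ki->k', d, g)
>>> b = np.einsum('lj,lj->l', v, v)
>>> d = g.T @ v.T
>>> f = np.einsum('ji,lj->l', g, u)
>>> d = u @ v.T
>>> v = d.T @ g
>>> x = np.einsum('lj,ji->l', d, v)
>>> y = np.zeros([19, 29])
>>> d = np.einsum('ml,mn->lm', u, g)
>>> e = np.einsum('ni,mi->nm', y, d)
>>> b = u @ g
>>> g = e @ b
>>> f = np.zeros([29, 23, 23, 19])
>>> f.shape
(29, 23, 23, 19)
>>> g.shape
(19, 23)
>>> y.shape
(19, 29)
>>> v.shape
(37, 23)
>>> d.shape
(29, 29)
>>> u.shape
(29, 29)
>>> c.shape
(29,)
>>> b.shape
(29, 23)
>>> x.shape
(29,)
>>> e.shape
(19, 29)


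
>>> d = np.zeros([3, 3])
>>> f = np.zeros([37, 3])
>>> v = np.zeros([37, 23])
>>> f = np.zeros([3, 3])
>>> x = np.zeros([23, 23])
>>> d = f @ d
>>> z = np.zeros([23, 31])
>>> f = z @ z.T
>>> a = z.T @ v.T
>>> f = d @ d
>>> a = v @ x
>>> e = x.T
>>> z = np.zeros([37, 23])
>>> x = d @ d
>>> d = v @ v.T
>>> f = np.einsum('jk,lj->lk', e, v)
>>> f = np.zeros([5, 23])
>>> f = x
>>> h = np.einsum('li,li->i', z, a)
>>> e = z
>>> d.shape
(37, 37)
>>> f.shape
(3, 3)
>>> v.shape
(37, 23)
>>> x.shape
(3, 3)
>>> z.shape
(37, 23)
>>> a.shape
(37, 23)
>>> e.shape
(37, 23)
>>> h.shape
(23,)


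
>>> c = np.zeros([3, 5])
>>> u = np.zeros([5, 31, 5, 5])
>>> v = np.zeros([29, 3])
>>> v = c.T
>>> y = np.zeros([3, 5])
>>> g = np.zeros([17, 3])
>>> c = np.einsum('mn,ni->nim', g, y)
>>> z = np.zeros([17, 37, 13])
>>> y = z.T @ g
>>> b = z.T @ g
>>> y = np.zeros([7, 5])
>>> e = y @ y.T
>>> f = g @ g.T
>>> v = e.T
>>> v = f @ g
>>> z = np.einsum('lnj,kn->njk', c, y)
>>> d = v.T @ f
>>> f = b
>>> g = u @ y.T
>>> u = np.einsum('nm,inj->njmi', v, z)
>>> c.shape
(3, 5, 17)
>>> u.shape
(17, 7, 3, 5)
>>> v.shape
(17, 3)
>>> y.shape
(7, 5)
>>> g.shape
(5, 31, 5, 7)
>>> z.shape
(5, 17, 7)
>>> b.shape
(13, 37, 3)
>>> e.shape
(7, 7)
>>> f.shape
(13, 37, 3)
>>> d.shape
(3, 17)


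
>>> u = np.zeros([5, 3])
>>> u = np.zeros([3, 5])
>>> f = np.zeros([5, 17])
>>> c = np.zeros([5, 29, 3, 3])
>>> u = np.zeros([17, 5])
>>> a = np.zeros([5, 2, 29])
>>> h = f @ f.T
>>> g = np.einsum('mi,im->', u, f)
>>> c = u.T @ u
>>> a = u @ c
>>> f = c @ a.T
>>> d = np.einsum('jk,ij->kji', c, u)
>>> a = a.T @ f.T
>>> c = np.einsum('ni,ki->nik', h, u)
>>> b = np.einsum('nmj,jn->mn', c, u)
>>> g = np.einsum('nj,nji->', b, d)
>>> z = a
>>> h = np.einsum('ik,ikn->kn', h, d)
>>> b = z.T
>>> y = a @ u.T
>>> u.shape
(17, 5)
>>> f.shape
(5, 17)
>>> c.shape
(5, 5, 17)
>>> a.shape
(5, 5)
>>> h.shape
(5, 17)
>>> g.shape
()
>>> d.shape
(5, 5, 17)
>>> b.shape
(5, 5)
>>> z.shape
(5, 5)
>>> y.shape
(5, 17)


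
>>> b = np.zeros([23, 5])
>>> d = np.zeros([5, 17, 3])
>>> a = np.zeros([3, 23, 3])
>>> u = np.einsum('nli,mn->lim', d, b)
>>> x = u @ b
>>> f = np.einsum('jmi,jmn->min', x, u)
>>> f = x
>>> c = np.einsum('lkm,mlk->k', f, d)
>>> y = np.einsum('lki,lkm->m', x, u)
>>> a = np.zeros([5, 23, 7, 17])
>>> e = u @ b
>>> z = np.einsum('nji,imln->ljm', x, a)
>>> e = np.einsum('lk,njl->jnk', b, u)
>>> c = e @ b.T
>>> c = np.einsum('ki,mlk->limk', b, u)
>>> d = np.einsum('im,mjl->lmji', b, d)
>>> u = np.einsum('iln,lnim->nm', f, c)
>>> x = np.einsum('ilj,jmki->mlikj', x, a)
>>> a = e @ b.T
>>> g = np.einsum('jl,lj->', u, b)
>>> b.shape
(23, 5)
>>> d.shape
(3, 5, 17, 23)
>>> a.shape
(3, 17, 23)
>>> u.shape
(5, 23)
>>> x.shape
(23, 3, 17, 7, 5)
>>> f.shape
(17, 3, 5)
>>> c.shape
(3, 5, 17, 23)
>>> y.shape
(23,)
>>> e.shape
(3, 17, 5)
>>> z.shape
(7, 3, 23)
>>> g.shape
()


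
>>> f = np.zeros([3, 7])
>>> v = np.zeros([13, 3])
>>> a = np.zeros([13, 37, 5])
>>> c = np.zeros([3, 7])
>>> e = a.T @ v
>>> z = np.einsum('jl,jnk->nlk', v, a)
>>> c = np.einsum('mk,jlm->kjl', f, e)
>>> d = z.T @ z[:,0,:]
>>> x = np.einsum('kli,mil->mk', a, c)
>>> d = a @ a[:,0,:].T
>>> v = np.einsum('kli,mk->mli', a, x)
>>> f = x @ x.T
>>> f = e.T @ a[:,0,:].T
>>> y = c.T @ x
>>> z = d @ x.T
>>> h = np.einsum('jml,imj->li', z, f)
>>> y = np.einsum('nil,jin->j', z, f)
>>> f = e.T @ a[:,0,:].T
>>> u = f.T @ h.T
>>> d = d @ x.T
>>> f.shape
(3, 37, 13)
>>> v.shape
(7, 37, 5)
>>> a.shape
(13, 37, 5)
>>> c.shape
(7, 5, 37)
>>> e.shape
(5, 37, 3)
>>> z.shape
(13, 37, 7)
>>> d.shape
(13, 37, 7)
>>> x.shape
(7, 13)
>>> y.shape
(3,)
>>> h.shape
(7, 3)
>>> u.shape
(13, 37, 7)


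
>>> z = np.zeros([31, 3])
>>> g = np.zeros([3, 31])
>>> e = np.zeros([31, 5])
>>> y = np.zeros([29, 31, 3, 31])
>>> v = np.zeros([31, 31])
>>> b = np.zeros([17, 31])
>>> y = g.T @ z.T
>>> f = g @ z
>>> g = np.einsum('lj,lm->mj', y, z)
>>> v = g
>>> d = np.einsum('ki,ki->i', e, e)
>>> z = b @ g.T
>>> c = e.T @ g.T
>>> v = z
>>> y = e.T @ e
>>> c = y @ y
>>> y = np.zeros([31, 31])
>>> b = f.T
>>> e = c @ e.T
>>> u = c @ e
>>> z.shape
(17, 3)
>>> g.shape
(3, 31)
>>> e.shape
(5, 31)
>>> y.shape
(31, 31)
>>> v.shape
(17, 3)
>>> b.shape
(3, 3)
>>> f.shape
(3, 3)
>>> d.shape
(5,)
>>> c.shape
(5, 5)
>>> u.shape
(5, 31)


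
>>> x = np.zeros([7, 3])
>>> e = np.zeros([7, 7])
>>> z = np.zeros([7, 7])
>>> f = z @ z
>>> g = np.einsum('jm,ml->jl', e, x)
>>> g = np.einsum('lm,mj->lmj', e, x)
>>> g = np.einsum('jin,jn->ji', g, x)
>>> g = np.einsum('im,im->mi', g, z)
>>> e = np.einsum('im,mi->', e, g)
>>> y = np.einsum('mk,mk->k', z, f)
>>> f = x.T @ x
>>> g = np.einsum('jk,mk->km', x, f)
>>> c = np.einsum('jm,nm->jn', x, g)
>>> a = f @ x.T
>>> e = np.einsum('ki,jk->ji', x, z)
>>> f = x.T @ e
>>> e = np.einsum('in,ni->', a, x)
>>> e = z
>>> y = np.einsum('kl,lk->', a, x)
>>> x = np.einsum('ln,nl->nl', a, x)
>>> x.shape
(7, 3)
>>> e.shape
(7, 7)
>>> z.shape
(7, 7)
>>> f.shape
(3, 3)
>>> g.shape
(3, 3)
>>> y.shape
()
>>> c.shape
(7, 3)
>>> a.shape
(3, 7)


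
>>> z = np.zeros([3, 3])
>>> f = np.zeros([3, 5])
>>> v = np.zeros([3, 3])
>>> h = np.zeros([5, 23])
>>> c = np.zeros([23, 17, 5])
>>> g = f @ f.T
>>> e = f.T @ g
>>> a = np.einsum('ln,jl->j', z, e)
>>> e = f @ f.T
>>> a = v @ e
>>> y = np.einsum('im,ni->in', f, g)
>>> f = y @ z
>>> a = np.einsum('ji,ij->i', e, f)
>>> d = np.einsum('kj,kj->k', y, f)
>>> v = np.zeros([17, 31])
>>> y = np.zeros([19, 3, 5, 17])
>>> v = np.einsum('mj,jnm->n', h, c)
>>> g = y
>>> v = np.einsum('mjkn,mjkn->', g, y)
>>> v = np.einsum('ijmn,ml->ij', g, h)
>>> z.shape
(3, 3)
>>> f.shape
(3, 3)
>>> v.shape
(19, 3)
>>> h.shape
(5, 23)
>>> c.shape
(23, 17, 5)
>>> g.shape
(19, 3, 5, 17)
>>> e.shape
(3, 3)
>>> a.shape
(3,)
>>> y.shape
(19, 3, 5, 17)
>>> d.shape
(3,)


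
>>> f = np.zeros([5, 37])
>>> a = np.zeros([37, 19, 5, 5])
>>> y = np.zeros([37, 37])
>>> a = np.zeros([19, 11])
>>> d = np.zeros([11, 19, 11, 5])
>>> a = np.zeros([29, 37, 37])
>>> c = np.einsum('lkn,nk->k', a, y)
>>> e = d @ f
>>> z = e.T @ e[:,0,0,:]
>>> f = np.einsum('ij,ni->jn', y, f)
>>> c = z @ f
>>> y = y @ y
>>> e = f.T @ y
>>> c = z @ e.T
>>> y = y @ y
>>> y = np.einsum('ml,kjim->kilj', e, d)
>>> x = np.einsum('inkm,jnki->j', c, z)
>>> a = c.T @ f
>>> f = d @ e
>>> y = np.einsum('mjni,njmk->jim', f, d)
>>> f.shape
(11, 19, 11, 37)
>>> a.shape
(5, 19, 11, 5)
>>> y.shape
(19, 37, 11)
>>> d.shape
(11, 19, 11, 5)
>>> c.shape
(37, 11, 19, 5)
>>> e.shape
(5, 37)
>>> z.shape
(37, 11, 19, 37)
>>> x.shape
(37,)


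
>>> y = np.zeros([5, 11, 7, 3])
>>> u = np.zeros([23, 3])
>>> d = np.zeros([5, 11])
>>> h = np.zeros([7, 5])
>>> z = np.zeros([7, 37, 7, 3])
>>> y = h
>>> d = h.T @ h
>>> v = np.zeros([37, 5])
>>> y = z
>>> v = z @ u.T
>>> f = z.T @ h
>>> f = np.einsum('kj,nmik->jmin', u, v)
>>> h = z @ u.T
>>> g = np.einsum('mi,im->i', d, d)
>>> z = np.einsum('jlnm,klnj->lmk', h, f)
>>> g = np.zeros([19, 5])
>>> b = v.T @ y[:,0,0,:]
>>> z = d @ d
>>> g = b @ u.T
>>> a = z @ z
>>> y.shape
(7, 37, 7, 3)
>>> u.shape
(23, 3)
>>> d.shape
(5, 5)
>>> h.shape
(7, 37, 7, 23)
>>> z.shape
(5, 5)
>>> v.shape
(7, 37, 7, 23)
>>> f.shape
(3, 37, 7, 7)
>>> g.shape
(23, 7, 37, 23)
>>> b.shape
(23, 7, 37, 3)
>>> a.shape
(5, 5)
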